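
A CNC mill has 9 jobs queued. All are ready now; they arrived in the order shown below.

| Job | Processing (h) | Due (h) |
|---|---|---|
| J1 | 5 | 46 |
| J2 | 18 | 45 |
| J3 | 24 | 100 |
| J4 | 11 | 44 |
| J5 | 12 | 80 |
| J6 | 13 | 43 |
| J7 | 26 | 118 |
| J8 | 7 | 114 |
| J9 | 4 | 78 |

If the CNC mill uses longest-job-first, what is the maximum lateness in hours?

LPT (decreasing processing time): J7 J3 J2 J6 J5 J4 J8 J1 J9.
J7: 0→26, due 118, lateness -92
J3: 26→50, due 100, lateness -50
J2: 50→68, due 45, lateness 23
J6: 68→81, due 43, lateness 38
J5: 81→93, due 80, lateness 13
J4: 93→104, due 44, lateness 60
J8: 104→111, due 114, lateness -3
J1: 111→116, due 46, lateness 70
J9: 116→120, due 78, lateness 42
Maximum = 70.

70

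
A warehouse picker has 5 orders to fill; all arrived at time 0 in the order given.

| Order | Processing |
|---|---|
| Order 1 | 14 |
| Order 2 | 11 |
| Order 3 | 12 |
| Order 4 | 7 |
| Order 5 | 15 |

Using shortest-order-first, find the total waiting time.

99

SPT (increasing processing time): Order 4 Order 2 Order 3 Order 1 Order 5.
Order 4: waits 0, runs 0→7
Order 2: waits 7, runs 7→18
Order 3: waits 18, runs 18→30
Order 1: waits 30, runs 30→44
Order 5: waits 44, runs 44→59
Sum = 0+7+18+30+44 = 99.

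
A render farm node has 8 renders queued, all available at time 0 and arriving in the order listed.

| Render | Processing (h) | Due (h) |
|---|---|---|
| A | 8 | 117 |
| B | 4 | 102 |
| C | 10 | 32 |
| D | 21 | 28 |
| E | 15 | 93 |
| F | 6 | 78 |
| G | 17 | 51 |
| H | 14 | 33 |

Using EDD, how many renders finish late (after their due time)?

2

EDD (increasing due date): D C H G F E B A.
D: 0→21, due 28, tardiness 0
C: 21→31, due 32, tardiness 0
H: 31→45, due 33, tardiness 12
G: 45→62, due 51, tardiness 11
F: 62→68, due 78, tardiness 0
E: 68→83, due 93, tardiness 0
B: 83→87, due 102, tardiness 0
A: 87→95, due 117, tardiness 0
Late renders: 2.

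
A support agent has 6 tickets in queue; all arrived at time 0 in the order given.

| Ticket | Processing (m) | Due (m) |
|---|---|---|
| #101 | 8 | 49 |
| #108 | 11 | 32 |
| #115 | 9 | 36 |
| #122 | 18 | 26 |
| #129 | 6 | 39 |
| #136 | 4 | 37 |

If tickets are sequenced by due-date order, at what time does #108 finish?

29

EDD (increasing due date): #122 #108 #115 #136 #129 #101.
#122: 0→18
#108: 18→29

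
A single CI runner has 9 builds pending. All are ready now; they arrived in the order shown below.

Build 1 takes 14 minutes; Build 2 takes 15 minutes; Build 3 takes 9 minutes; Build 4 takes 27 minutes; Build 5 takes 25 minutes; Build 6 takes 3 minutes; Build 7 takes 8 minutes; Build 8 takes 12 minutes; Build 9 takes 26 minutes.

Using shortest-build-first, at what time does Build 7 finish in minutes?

11

SPT (increasing processing time): Build 6 Build 7 Build 3 Build 8 Build 1 Build 2 Build 5 Build 9 Build 4.
Build 6: 0→3
Build 7: 3→11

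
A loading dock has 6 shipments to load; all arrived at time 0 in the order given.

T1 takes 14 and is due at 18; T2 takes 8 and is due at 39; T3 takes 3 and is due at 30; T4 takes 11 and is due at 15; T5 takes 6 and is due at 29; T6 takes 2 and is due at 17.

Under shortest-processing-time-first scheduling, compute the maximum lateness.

SPT (increasing processing time): T6 T3 T5 T2 T4 T1.
T6: 0→2, due 17, lateness -15
T3: 2→5, due 30, lateness -25
T5: 5→11, due 29, lateness -18
T2: 11→19, due 39, lateness -20
T4: 19→30, due 15, lateness 15
T1: 30→44, due 18, lateness 26
Maximum = 26.

26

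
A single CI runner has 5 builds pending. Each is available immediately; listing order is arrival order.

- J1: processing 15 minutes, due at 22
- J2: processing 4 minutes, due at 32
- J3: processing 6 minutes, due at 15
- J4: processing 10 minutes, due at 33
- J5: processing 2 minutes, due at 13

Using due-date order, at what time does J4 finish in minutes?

EDD (increasing due date): J5 J3 J1 J2 J4.
J5: 0→2
J3: 2→8
J1: 8→23
J2: 23→27
J4: 27→37

37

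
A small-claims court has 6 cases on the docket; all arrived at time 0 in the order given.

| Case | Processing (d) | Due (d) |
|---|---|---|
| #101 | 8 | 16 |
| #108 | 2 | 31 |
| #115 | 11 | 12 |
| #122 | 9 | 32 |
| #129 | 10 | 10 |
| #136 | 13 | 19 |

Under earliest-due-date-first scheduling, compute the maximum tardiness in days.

EDD (increasing due date): #129 #115 #101 #136 #108 #122.
#129: 0→10, due 10, tardiness 0
#115: 10→21, due 12, tardiness 9
#101: 21→29, due 16, tardiness 13
#136: 29→42, due 19, tardiness 23
#108: 42→44, due 31, tardiness 13
#122: 44→53, due 32, tardiness 21
Maximum = 23.

23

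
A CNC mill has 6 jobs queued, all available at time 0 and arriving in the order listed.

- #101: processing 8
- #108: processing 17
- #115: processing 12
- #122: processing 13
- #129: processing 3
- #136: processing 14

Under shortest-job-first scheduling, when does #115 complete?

23

SPT (increasing processing time): #129 #101 #115 #122 #136 #108.
#129: 0→3
#101: 3→11
#115: 11→23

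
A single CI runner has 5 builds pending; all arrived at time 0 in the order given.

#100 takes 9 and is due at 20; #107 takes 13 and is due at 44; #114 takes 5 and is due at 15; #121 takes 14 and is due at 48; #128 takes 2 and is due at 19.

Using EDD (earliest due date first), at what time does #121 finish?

EDD (increasing due date): #114 #128 #100 #107 #121.
#114: 0→5
#128: 5→7
#100: 7→16
#107: 16→29
#121: 29→43

43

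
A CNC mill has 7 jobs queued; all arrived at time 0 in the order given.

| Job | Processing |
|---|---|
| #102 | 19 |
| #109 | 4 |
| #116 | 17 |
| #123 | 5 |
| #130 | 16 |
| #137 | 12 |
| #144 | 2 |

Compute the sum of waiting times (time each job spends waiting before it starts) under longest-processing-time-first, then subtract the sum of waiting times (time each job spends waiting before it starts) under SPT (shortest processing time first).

LPT (decreasing processing time): #102 #116 #130 #137 #123 #109 #144.
#102: waits 0, runs 0→19
#116: waits 19, runs 19→36
#130: waits 36, runs 36→52
#137: waits 52, runs 52→64
#123: waits 64, runs 64→69
#109: waits 69, runs 69→73
#144: waits 73, runs 73→75
Sum = 0+19+36+52+64+69+73 = 313.
SPT (increasing processing time): #144 #109 #123 #137 #130 #116 #102.
#144: waits 0, runs 0→2
#109: waits 2, runs 2→6
#123: waits 6, runs 6→11
#137: waits 11, runs 11→23
#130: waits 23, runs 23→39
#116: waits 39, runs 39→56
#102: waits 56, runs 56→75
Sum = 0+2+6+11+23+39+56 = 137.
Difference = 313 − 137 = 176.

176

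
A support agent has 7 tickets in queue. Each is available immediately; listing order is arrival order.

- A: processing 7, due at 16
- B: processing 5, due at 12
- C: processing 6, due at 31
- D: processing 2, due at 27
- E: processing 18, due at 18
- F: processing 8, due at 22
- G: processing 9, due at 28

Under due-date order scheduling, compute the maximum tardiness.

EDD (increasing due date): B A E F D G C.
B: 0→5, due 12, tardiness 0
A: 5→12, due 16, tardiness 0
E: 12→30, due 18, tardiness 12
F: 30→38, due 22, tardiness 16
D: 38→40, due 27, tardiness 13
G: 40→49, due 28, tardiness 21
C: 49→55, due 31, tardiness 24
Maximum = 24.

24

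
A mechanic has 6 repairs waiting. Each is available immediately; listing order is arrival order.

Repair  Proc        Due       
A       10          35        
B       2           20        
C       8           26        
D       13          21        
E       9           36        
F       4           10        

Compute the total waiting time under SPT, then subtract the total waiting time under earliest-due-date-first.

-15

SPT (increasing processing time): B F C E A D.
B: waits 0, runs 0→2
F: waits 2, runs 2→6
C: waits 6, runs 6→14
E: waits 14, runs 14→23
A: waits 23, runs 23→33
D: waits 33, runs 33→46
Sum = 0+2+6+14+23+33 = 78.
EDD (increasing due date): F B D C A E.
F: waits 0, runs 0→4
B: waits 4, runs 4→6
D: waits 6, runs 6→19
C: waits 19, runs 19→27
A: waits 27, runs 27→37
E: waits 37, runs 37→46
Sum = 0+4+6+19+27+37 = 93.
Difference = 78 − 93 = -15.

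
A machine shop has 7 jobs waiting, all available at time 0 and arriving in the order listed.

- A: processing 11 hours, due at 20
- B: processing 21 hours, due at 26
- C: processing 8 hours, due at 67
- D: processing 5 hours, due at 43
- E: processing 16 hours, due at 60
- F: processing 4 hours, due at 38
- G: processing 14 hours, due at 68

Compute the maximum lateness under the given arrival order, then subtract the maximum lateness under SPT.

-26

FIFO (arrival order): A B C D E F G.
A: 0→11, due 20, lateness -9
B: 11→32, due 26, lateness 6
C: 32→40, due 67, lateness -27
D: 40→45, due 43, lateness 2
E: 45→61, due 60, lateness 1
F: 61→65, due 38, lateness 27
G: 65→79, due 68, lateness 11
Maximum = 27.
SPT (increasing processing time): F D C A G E B.
F: 0→4, due 38, lateness -34
D: 4→9, due 43, lateness -34
C: 9→17, due 67, lateness -50
A: 17→28, due 20, lateness 8
G: 28→42, due 68, lateness -26
E: 42→58, due 60, lateness -2
B: 58→79, due 26, lateness 53
Maximum = 53.
Difference = 27 − 53 = -26.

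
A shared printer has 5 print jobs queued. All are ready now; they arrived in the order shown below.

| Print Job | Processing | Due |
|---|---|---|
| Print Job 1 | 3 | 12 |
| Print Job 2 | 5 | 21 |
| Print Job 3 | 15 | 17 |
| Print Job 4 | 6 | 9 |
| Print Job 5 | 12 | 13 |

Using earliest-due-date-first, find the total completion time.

EDD (increasing due date): Print Job 4 Print Job 1 Print Job 5 Print Job 3 Print Job 2.
Print Job 4: 0→6
Print Job 1: 6→9
Print Job 5: 9→21
Print Job 3: 21→36
Print Job 2: 36→41
Sum = 6+9+21+36+41 = 113.

113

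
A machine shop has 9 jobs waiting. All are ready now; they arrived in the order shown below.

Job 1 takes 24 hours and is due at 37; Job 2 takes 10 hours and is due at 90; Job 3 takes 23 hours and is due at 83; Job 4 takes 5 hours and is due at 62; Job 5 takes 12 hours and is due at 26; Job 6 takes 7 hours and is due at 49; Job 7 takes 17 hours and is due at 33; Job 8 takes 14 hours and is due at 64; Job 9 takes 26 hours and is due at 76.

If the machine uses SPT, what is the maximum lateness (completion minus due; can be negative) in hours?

SPT (increasing processing time): Job 4 Job 6 Job 2 Job 5 Job 8 Job 7 Job 3 Job 1 Job 9.
Job 4: 0→5, due 62, lateness -57
Job 6: 5→12, due 49, lateness -37
Job 2: 12→22, due 90, lateness -68
Job 5: 22→34, due 26, lateness 8
Job 8: 34→48, due 64, lateness -16
Job 7: 48→65, due 33, lateness 32
Job 3: 65→88, due 83, lateness 5
Job 1: 88→112, due 37, lateness 75
Job 9: 112→138, due 76, lateness 62
Maximum = 75.

75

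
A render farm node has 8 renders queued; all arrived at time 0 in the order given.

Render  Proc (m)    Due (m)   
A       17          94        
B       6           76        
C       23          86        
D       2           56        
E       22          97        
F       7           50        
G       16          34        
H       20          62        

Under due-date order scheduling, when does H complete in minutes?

EDD (increasing due date): G F D H B C A E.
G: 0→16
F: 16→23
D: 23→25
H: 25→45

45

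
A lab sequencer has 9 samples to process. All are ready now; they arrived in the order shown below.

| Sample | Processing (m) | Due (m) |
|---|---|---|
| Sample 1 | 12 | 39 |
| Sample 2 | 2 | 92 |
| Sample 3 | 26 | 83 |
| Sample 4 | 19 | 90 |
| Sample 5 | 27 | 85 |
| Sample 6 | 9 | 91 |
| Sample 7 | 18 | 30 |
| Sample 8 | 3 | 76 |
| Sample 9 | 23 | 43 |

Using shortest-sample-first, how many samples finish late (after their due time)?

SPT (increasing processing time): Sample 2 Sample 8 Sample 6 Sample 1 Sample 7 Sample 4 Sample 9 Sample 3 Sample 5.
Sample 2: 0→2, due 92, tardiness 0
Sample 8: 2→5, due 76, tardiness 0
Sample 6: 5→14, due 91, tardiness 0
Sample 1: 14→26, due 39, tardiness 0
Sample 7: 26→44, due 30, tardiness 14
Sample 4: 44→63, due 90, tardiness 0
Sample 9: 63→86, due 43, tardiness 43
Sample 3: 86→112, due 83, tardiness 29
Sample 5: 112→139, due 85, tardiness 54
Late samples: 4.

4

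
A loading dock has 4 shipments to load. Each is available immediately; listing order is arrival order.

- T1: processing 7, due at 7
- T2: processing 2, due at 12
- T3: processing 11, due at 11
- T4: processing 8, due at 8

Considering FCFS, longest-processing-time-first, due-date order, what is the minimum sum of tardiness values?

29

FIFO (arrival order): T1 T2 T3 T4.
T1: 0→7, due 7, tardiness 0
T2: 7→9, due 12, tardiness 0
T3: 9→20, due 11, tardiness 9
T4: 20→28, due 8, tardiness 20
Sum = 0+0+9+20 = 29.
LPT (decreasing processing time): T3 T4 T1 T2.
T3: 0→11, due 11, tardiness 0
T4: 11→19, due 8, tardiness 11
T1: 19→26, due 7, tardiness 19
T2: 26→28, due 12, tardiness 16
Sum = 0+11+19+16 = 46.
EDD (increasing due date): T1 T4 T3 T2.
T1: 0→7, due 7, tardiness 0
T4: 7→15, due 8, tardiness 7
T3: 15→26, due 11, tardiness 15
T2: 26→28, due 12, tardiness 16
Sum = 0+7+15+16 = 38.
FIFO 29, LPT 46, EDD 38 → minimum 29.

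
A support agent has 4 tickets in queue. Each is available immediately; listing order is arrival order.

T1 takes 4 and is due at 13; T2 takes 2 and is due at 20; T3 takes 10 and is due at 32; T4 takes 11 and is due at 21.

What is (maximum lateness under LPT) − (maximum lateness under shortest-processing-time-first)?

6

LPT (decreasing processing time): T4 T3 T1 T2.
T4: 0→11, due 21, lateness -10
T3: 11→21, due 32, lateness -11
T1: 21→25, due 13, lateness 12
T2: 25→27, due 20, lateness 7
Maximum = 12.
SPT (increasing processing time): T2 T1 T3 T4.
T2: 0→2, due 20, lateness -18
T1: 2→6, due 13, lateness -7
T3: 6→16, due 32, lateness -16
T4: 16→27, due 21, lateness 6
Maximum = 6.
Difference = 12 − 6 = 6.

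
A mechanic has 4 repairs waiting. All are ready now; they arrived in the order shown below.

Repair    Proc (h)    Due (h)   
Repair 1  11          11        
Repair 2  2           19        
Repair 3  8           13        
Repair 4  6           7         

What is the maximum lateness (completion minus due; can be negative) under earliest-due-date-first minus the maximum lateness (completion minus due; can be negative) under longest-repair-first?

EDD (increasing due date): Repair 4 Repair 1 Repair 3 Repair 2.
Repair 4: 0→6, due 7, lateness -1
Repair 1: 6→17, due 11, lateness 6
Repair 3: 17→25, due 13, lateness 12
Repair 2: 25→27, due 19, lateness 8
Maximum = 12.
LPT (decreasing processing time): Repair 1 Repair 3 Repair 4 Repair 2.
Repair 1: 0→11, due 11, lateness 0
Repair 3: 11→19, due 13, lateness 6
Repair 4: 19→25, due 7, lateness 18
Repair 2: 25→27, due 19, lateness 8
Maximum = 18.
Difference = 12 − 18 = -6.

-6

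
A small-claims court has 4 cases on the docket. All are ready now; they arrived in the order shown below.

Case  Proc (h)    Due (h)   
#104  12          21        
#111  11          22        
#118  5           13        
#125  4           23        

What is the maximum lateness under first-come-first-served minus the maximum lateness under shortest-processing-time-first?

4

FIFO (arrival order): #104 #111 #118 #125.
#104: 0→12, due 21, lateness -9
#111: 12→23, due 22, lateness 1
#118: 23→28, due 13, lateness 15
#125: 28→32, due 23, lateness 9
Maximum = 15.
SPT (increasing processing time): #125 #118 #111 #104.
#125: 0→4, due 23, lateness -19
#118: 4→9, due 13, lateness -4
#111: 9→20, due 22, lateness -2
#104: 20→32, due 21, lateness 11
Maximum = 11.
Difference = 15 − 11 = 4.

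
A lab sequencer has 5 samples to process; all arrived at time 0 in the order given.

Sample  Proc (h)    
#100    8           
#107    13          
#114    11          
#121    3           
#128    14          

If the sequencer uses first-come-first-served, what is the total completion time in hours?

145

FIFO (arrival order): #100 #107 #114 #121 #128.
#100: 0→8
#107: 8→21
#114: 21→32
#121: 32→35
#128: 35→49
Sum = 8+21+32+35+49 = 145.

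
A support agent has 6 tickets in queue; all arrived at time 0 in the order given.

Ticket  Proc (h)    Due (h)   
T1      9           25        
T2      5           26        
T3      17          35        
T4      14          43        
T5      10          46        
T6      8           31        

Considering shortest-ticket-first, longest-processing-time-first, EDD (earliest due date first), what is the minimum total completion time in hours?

181

SPT (increasing processing time): T2 T6 T1 T5 T4 T3.
T2: 0→5
T6: 5→13
T1: 13→22
T5: 22→32
T4: 32→46
T3: 46→63
Sum = 5+13+22+32+46+63 = 181.
LPT (decreasing processing time): T3 T4 T5 T1 T6 T2.
T3: 0→17
T4: 17→31
T5: 31→41
T1: 41→50
T6: 50→58
T2: 58→63
Sum = 17+31+41+50+58+63 = 260.
EDD (increasing due date): T1 T2 T6 T3 T4 T5.
T1: 0→9
T2: 9→14
T6: 14→22
T3: 22→39
T4: 39→53
T5: 53→63
Sum = 9+14+22+39+53+63 = 200.
SPT 181, LPT 260, EDD 200 → minimum 181.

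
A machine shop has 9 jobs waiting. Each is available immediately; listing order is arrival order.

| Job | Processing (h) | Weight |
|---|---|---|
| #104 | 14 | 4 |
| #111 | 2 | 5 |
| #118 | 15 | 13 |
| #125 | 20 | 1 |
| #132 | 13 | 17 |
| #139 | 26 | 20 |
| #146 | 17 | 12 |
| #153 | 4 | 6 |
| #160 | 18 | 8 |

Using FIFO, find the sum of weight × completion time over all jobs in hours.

FIFO (arrival order): #104 #111 #118 #125 #132 #139 #146 #153 #160.
#104: finishes 14, weight 4, w·C = 56
#111: finishes 16, weight 5, w·C = 80
#118: finishes 31, weight 13, w·C = 403
#125: finishes 51, weight 1, w·C = 51
#132: finishes 64, weight 17, w·C = 1088
#139: finishes 90, weight 20, w·C = 1800
#146: finishes 107, weight 12, w·C = 1284
#153: finishes 111, weight 6, w·C = 666
#160: finishes 129, weight 8, w·C = 1032
Sum = 56+80+403+51+1088+1800+1284+666+1032 = 6460.

6460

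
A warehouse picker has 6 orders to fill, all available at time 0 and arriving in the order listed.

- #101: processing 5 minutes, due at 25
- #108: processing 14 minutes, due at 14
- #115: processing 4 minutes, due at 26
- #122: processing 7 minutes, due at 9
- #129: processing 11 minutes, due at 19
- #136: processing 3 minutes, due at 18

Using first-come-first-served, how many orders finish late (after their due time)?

4

FIFO (arrival order): #101 #108 #115 #122 #129 #136.
#101: 0→5, due 25, tardiness 0
#108: 5→19, due 14, tardiness 5
#115: 19→23, due 26, tardiness 0
#122: 23→30, due 9, tardiness 21
#129: 30→41, due 19, tardiness 22
#136: 41→44, due 18, tardiness 26
Late orders: 4.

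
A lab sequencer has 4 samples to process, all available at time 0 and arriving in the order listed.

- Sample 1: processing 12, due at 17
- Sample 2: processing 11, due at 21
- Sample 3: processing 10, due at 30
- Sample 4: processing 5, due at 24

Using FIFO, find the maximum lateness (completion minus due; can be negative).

FIFO (arrival order): Sample 1 Sample 2 Sample 3 Sample 4.
Sample 1: 0→12, due 17, lateness -5
Sample 2: 12→23, due 21, lateness 2
Sample 3: 23→33, due 30, lateness 3
Sample 4: 33→38, due 24, lateness 14
Maximum = 14.

14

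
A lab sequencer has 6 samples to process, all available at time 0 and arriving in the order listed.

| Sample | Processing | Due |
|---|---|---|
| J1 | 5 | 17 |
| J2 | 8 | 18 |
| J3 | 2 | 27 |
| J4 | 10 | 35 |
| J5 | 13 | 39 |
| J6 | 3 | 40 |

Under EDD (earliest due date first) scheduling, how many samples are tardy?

1

EDD (increasing due date): J1 J2 J3 J4 J5 J6.
J1: 0→5, due 17, tardiness 0
J2: 5→13, due 18, tardiness 0
J3: 13→15, due 27, tardiness 0
J4: 15→25, due 35, tardiness 0
J5: 25→38, due 39, tardiness 0
J6: 38→41, due 40, tardiness 1
Late samples: 1.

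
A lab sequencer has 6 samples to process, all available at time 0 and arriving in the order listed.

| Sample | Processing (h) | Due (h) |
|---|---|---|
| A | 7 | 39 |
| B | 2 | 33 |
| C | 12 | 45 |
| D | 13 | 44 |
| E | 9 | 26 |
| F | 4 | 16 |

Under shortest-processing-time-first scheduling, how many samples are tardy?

1

SPT (increasing processing time): B F A E C D.
B: 0→2, due 33, tardiness 0
F: 2→6, due 16, tardiness 0
A: 6→13, due 39, tardiness 0
E: 13→22, due 26, tardiness 0
C: 22→34, due 45, tardiness 0
D: 34→47, due 44, tardiness 3
Late samples: 1.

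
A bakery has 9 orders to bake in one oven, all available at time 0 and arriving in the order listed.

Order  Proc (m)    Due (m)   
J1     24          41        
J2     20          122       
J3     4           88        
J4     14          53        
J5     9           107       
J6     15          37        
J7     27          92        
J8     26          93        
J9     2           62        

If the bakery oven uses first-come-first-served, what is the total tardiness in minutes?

204

FIFO (arrival order): J1 J2 J3 J4 J5 J6 J7 J8 J9.
J1: 0→24, due 41, tardiness 0
J2: 24→44, due 122, tardiness 0
J3: 44→48, due 88, tardiness 0
J4: 48→62, due 53, tardiness 9
J5: 62→71, due 107, tardiness 0
J6: 71→86, due 37, tardiness 49
J7: 86→113, due 92, tardiness 21
J8: 113→139, due 93, tardiness 46
J9: 139→141, due 62, tardiness 79
Sum = 0+0+0+9+0+49+21+46+79 = 204.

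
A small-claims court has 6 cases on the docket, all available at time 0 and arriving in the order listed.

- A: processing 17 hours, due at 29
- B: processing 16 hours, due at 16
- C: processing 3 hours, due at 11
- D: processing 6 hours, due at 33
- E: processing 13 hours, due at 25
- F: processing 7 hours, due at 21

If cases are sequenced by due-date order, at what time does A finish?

EDD (increasing due date): C B F E A D.
C: 0→3
B: 3→19
F: 19→26
E: 26→39
A: 39→56

56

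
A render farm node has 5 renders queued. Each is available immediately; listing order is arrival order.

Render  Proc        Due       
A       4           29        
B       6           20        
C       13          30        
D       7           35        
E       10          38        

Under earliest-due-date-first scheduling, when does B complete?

EDD (increasing due date): B A C D E.
B: 0→6

6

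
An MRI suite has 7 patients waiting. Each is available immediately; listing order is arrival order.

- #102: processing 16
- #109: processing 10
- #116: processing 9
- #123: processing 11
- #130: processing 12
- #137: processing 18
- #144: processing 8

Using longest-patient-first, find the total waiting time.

LPT (decreasing processing time): #137 #102 #130 #123 #109 #116 #144.
#137: waits 0, runs 0→18
#102: waits 18, runs 18→34
#130: waits 34, runs 34→46
#123: waits 46, runs 46→57
#109: waits 57, runs 57→67
#116: waits 67, runs 67→76
#144: waits 76, runs 76→84
Sum = 0+18+34+46+57+67+76 = 298.

298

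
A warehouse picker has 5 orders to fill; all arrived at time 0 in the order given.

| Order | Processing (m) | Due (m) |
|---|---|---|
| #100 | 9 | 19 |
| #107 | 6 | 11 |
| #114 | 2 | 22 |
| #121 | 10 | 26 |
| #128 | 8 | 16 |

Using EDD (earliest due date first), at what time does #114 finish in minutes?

25

EDD (increasing due date): #107 #128 #100 #114 #121.
#107: 0→6
#128: 6→14
#100: 14→23
#114: 23→25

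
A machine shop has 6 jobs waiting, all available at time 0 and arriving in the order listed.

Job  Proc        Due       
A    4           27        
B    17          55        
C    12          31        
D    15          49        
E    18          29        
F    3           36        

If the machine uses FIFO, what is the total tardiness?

FIFO (arrival order): A B C D E F.
A: 0→4, due 27, tardiness 0
B: 4→21, due 55, tardiness 0
C: 21→33, due 31, tardiness 2
D: 33→48, due 49, tardiness 0
E: 48→66, due 29, tardiness 37
F: 66→69, due 36, tardiness 33
Sum = 0+0+2+0+37+33 = 72.

72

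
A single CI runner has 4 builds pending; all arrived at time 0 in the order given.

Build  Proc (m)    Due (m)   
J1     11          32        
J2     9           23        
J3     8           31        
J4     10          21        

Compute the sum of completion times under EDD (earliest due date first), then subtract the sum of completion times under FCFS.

EDD (increasing due date): J4 J2 J3 J1.
J4: 0→10
J2: 10→19
J3: 19→27
J1: 27→38
Sum = 10+19+27+38 = 94.
FIFO (arrival order): J1 J2 J3 J4.
J1: 0→11
J2: 11→20
J3: 20→28
J4: 28→38
Sum = 11+20+28+38 = 97.
Difference = 94 − 97 = -3.

-3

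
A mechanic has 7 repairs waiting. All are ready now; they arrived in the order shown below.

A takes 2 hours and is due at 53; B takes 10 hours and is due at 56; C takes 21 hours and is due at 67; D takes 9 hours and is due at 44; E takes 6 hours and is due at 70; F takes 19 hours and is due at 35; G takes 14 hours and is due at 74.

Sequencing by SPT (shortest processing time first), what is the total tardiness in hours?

SPT (increasing processing time): A E D B G F C.
A: 0→2, due 53, tardiness 0
E: 2→8, due 70, tardiness 0
D: 8→17, due 44, tardiness 0
B: 17→27, due 56, tardiness 0
G: 27→41, due 74, tardiness 0
F: 41→60, due 35, tardiness 25
C: 60→81, due 67, tardiness 14
Sum = 0+0+0+0+0+25+14 = 39.

39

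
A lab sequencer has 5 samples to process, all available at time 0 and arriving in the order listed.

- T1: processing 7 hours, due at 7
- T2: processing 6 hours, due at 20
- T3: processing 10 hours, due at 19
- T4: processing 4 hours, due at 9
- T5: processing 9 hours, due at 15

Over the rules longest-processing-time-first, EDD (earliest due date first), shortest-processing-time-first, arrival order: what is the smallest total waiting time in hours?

LPT (decreasing processing time): T3 T5 T1 T2 T4.
T3: waits 0, runs 0→10
T5: waits 10, runs 10→19
T1: waits 19, runs 19→26
T2: waits 26, runs 26→32
T4: waits 32, runs 32→36
Sum = 0+10+19+26+32 = 87.
EDD (increasing due date): T1 T4 T5 T3 T2.
T1: waits 0, runs 0→7
T4: waits 7, runs 7→11
T5: waits 11, runs 11→20
T3: waits 20, runs 20→30
T2: waits 30, runs 30→36
Sum = 0+7+11+20+30 = 68.
SPT (increasing processing time): T4 T2 T1 T5 T3.
T4: waits 0, runs 0→4
T2: waits 4, runs 4→10
T1: waits 10, runs 10→17
T5: waits 17, runs 17→26
T3: waits 26, runs 26→36
Sum = 0+4+10+17+26 = 57.
FIFO (arrival order): T1 T2 T3 T4 T5.
T1: waits 0, runs 0→7
T2: waits 7, runs 7→13
T3: waits 13, runs 13→23
T4: waits 23, runs 23→27
T5: waits 27, runs 27→36
Sum = 0+7+13+23+27 = 70.
LPT 87, EDD 68, SPT 57, FIFO 70 → minimum 57.

57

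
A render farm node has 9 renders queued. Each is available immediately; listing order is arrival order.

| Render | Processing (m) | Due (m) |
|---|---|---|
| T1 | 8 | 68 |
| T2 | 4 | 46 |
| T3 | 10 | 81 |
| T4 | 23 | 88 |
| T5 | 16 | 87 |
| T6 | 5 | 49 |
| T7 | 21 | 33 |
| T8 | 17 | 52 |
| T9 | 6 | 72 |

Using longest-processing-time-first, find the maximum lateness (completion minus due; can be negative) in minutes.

LPT (decreasing processing time): T4 T7 T8 T5 T3 T1 T9 T6 T2.
T4: 0→23, due 88, lateness -65
T7: 23→44, due 33, lateness 11
T8: 44→61, due 52, lateness 9
T5: 61→77, due 87, lateness -10
T3: 77→87, due 81, lateness 6
T1: 87→95, due 68, lateness 27
T9: 95→101, due 72, lateness 29
T6: 101→106, due 49, lateness 57
T2: 106→110, due 46, lateness 64
Maximum = 64.

64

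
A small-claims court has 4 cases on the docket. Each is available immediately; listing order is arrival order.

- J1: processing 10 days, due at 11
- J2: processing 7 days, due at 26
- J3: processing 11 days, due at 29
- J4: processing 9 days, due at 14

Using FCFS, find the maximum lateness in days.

23

FIFO (arrival order): J1 J2 J3 J4.
J1: 0→10, due 11, lateness -1
J2: 10→17, due 26, lateness -9
J3: 17→28, due 29, lateness -1
J4: 28→37, due 14, lateness 23
Maximum = 23.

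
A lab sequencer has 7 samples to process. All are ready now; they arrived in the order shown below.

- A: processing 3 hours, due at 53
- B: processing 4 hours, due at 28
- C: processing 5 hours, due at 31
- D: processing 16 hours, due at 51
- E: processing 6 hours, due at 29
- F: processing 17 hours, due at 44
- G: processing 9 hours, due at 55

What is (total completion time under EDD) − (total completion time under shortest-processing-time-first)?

EDD (increasing due date): B E C F D A G.
B: 0→4
E: 4→10
C: 10→15
F: 15→32
D: 32→48
A: 48→51
G: 51→60
Sum = 4+10+15+32+48+51+60 = 220.
SPT (increasing processing time): A B C E G D F.
A: 0→3
B: 3→7
C: 7→12
E: 12→18
G: 18→27
D: 27→43
F: 43→60
Sum = 3+7+12+18+27+43+60 = 170.
Difference = 220 − 170 = 50.

50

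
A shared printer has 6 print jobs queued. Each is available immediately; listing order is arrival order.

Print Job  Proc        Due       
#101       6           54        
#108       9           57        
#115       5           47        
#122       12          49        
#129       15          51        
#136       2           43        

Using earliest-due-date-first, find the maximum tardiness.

EDD (increasing due date): #136 #115 #122 #129 #101 #108.
#136: 0→2, due 43, tardiness 0
#115: 2→7, due 47, tardiness 0
#122: 7→19, due 49, tardiness 0
#129: 19→34, due 51, tardiness 0
#101: 34→40, due 54, tardiness 0
#108: 40→49, due 57, tardiness 0
Maximum = 0.

0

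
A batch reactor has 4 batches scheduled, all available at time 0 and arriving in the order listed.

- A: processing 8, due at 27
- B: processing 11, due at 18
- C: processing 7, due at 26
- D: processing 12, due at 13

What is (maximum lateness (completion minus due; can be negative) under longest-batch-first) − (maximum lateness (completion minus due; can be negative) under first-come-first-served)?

-13

LPT (decreasing processing time): D B A C.
D: 0→12, due 13, lateness -1
B: 12→23, due 18, lateness 5
A: 23→31, due 27, lateness 4
C: 31→38, due 26, lateness 12
Maximum = 12.
FIFO (arrival order): A B C D.
A: 0→8, due 27, lateness -19
B: 8→19, due 18, lateness 1
C: 19→26, due 26, lateness 0
D: 26→38, due 13, lateness 25
Maximum = 25.
Difference = 12 − 25 = -13.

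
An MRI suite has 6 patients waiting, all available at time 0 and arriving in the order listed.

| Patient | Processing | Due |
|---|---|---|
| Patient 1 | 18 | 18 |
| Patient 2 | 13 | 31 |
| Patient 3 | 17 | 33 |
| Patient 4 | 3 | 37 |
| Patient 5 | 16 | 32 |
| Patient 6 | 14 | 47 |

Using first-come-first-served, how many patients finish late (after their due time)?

FIFO (arrival order): Patient 1 Patient 2 Patient 3 Patient 4 Patient 5 Patient 6.
Patient 1: 0→18, due 18, tardiness 0
Patient 2: 18→31, due 31, tardiness 0
Patient 3: 31→48, due 33, tardiness 15
Patient 4: 48→51, due 37, tardiness 14
Patient 5: 51→67, due 32, tardiness 35
Patient 6: 67→81, due 47, tardiness 34
Late patients: 4.

4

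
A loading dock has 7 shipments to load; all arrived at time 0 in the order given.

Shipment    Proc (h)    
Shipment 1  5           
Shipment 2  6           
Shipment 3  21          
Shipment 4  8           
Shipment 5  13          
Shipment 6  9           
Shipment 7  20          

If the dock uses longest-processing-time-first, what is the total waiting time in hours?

LPT (decreasing processing time): Shipment 3 Shipment 7 Shipment 5 Shipment 6 Shipment 4 Shipment 2 Shipment 1.
Shipment 3: waits 0, runs 0→21
Shipment 7: waits 21, runs 21→41
Shipment 5: waits 41, runs 41→54
Shipment 6: waits 54, runs 54→63
Shipment 4: waits 63, runs 63→71
Shipment 2: waits 71, runs 71→77
Shipment 1: waits 77, runs 77→82
Sum = 0+21+41+54+63+71+77 = 327.

327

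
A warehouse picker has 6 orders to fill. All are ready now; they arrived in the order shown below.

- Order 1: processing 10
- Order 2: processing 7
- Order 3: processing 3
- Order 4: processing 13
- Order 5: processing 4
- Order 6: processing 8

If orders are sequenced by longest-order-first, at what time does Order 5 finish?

42

LPT (decreasing processing time): Order 4 Order 1 Order 6 Order 2 Order 5 Order 3.
Order 4: 0→13
Order 1: 13→23
Order 6: 23→31
Order 2: 31→38
Order 5: 38→42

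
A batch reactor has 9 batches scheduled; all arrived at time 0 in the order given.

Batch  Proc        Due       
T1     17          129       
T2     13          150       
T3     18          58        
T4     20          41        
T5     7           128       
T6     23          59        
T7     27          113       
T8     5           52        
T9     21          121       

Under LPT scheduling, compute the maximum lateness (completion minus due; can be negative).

99

LPT (decreasing processing time): T7 T6 T9 T4 T3 T1 T2 T5 T8.
T7: 0→27, due 113, lateness -86
T6: 27→50, due 59, lateness -9
T9: 50→71, due 121, lateness -50
T4: 71→91, due 41, lateness 50
T3: 91→109, due 58, lateness 51
T1: 109→126, due 129, lateness -3
T2: 126→139, due 150, lateness -11
T5: 139→146, due 128, lateness 18
T8: 146→151, due 52, lateness 99
Maximum = 99.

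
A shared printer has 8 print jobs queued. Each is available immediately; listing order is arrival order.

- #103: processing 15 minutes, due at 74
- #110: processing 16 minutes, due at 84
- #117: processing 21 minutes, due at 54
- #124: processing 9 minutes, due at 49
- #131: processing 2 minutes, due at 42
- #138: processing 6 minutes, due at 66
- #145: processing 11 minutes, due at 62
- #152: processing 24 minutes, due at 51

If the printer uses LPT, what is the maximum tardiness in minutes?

62

LPT (decreasing processing time): #152 #117 #110 #103 #145 #124 #138 #131.
#152: 0→24, due 51, tardiness 0
#117: 24→45, due 54, tardiness 0
#110: 45→61, due 84, tardiness 0
#103: 61→76, due 74, tardiness 2
#145: 76→87, due 62, tardiness 25
#124: 87→96, due 49, tardiness 47
#138: 96→102, due 66, tardiness 36
#131: 102→104, due 42, tardiness 62
Maximum = 62.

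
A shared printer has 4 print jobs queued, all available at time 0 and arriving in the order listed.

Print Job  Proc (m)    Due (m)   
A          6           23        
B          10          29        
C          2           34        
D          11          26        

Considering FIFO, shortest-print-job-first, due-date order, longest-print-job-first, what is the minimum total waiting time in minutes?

FIFO (arrival order): A B C D.
A: waits 0, runs 0→6
B: waits 6, runs 6→16
C: waits 16, runs 16→18
D: waits 18, runs 18→29
Sum = 0+6+16+18 = 40.
SPT (increasing processing time): C A B D.
C: waits 0, runs 0→2
A: waits 2, runs 2→8
B: waits 8, runs 8→18
D: waits 18, runs 18→29
Sum = 0+2+8+18 = 28.
EDD (increasing due date): A D B C.
A: waits 0, runs 0→6
D: waits 6, runs 6→17
B: waits 17, runs 17→27
C: waits 27, runs 27→29
Sum = 0+6+17+27 = 50.
LPT (decreasing processing time): D B A C.
D: waits 0, runs 0→11
B: waits 11, runs 11→21
A: waits 21, runs 21→27
C: waits 27, runs 27→29
Sum = 0+11+21+27 = 59.
FIFO 40, SPT 28, EDD 50, LPT 59 → minimum 28.

28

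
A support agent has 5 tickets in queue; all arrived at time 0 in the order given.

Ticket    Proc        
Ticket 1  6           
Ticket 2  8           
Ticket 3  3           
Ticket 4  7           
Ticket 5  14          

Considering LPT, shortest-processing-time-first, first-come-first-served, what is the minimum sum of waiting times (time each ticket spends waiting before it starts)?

LPT (decreasing processing time): Ticket 5 Ticket 2 Ticket 4 Ticket 1 Ticket 3.
Ticket 5: waits 0, runs 0→14
Ticket 2: waits 14, runs 14→22
Ticket 4: waits 22, runs 22→29
Ticket 1: waits 29, runs 29→35
Ticket 3: waits 35, runs 35→38
Sum = 0+14+22+29+35 = 100.
SPT (increasing processing time): Ticket 3 Ticket 1 Ticket 4 Ticket 2 Ticket 5.
Ticket 3: waits 0, runs 0→3
Ticket 1: waits 3, runs 3→9
Ticket 4: waits 9, runs 9→16
Ticket 2: waits 16, runs 16→24
Ticket 5: waits 24, runs 24→38
Sum = 0+3+9+16+24 = 52.
FIFO (arrival order): Ticket 1 Ticket 2 Ticket 3 Ticket 4 Ticket 5.
Ticket 1: waits 0, runs 0→6
Ticket 2: waits 6, runs 6→14
Ticket 3: waits 14, runs 14→17
Ticket 4: waits 17, runs 17→24
Ticket 5: waits 24, runs 24→38
Sum = 0+6+14+17+24 = 61.
LPT 100, SPT 52, FIFO 61 → minimum 52.

52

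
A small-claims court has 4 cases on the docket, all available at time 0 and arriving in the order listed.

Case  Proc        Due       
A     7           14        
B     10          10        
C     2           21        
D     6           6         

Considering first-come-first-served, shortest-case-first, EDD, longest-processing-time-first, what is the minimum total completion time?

50

FIFO (arrival order): A B C D.
A: 0→7
B: 7→17
C: 17→19
D: 19→25
Sum = 7+17+19+25 = 68.
SPT (increasing processing time): C D A B.
C: 0→2
D: 2→8
A: 8→15
B: 15→25
Sum = 2+8+15+25 = 50.
EDD (increasing due date): D B A C.
D: 0→6
B: 6→16
A: 16→23
C: 23→25
Sum = 6+16+23+25 = 70.
LPT (decreasing processing time): B A D C.
B: 0→10
A: 10→17
D: 17→23
C: 23→25
Sum = 10+17+23+25 = 75.
FIFO 68, SPT 50, EDD 70, LPT 75 → minimum 50.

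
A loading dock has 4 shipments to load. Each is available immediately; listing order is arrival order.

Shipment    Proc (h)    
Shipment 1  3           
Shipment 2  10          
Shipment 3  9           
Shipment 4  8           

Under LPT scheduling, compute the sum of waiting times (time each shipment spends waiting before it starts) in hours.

LPT (decreasing processing time): Shipment 2 Shipment 3 Shipment 4 Shipment 1.
Shipment 2: waits 0, runs 0→10
Shipment 3: waits 10, runs 10→19
Shipment 4: waits 19, runs 19→27
Shipment 1: waits 27, runs 27→30
Sum = 0+10+19+27 = 56.

56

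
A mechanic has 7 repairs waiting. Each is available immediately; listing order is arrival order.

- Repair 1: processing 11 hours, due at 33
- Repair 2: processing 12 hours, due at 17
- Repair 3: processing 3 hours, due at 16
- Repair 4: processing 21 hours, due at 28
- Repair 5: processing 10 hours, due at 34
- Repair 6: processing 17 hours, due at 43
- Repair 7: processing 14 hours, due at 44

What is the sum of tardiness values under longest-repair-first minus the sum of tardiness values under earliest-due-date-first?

100

LPT (decreasing processing time): Repair 4 Repair 6 Repair 7 Repair 2 Repair 1 Repair 5 Repair 3.
Repair 4: 0→21, due 28, tardiness 0
Repair 6: 21→38, due 43, tardiness 0
Repair 7: 38→52, due 44, tardiness 8
Repair 2: 52→64, due 17, tardiness 47
Repair 1: 64→75, due 33, tardiness 42
Repair 5: 75→85, due 34, tardiness 51
Repair 3: 85→88, due 16, tardiness 72
Sum = 0+0+8+47+42+51+72 = 220.
EDD (increasing due date): Repair 3 Repair 2 Repair 4 Repair 1 Repair 5 Repair 6 Repair 7.
Repair 3: 0→3, due 16, tardiness 0
Repair 2: 3→15, due 17, tardiness 0
Repair 4: 15→36, due 28, tardiness 8
Repair 1: 36→47, due 33, tardiness 14
Repair 5: 47→57, due 34, tardiness 23
Repair 6: 57→74, due 43, tardiness 31
Repair 7: 74→88, due 44, tardiness 44
Sum = 0+0+8+14+23+31+44 = 120.
Difference = 220 − 120 = 100.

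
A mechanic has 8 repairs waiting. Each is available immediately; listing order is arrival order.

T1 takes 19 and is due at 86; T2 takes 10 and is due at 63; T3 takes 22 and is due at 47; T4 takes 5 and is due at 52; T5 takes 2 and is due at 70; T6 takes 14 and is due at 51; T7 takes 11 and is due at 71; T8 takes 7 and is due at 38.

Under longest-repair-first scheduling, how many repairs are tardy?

5

LPT (decreasing processing time): T3 T1 T6 T7 T2 T8 T4 T5.
T3: 0→22, due 47, tardiness 0
T1: 22→41, due 86, tardiness 0
T6: 41→55, due 51, tardiness 4
T7: 55→66, due 71, tardiness 0
T2: 66→76, due 63, tardiness 13
T8: 76→83, due 38, tardiness 45
T4: 83→88, due 52, tardiness 36
T5: 88→90, due 70, tardiness 20
Late repairs: 5.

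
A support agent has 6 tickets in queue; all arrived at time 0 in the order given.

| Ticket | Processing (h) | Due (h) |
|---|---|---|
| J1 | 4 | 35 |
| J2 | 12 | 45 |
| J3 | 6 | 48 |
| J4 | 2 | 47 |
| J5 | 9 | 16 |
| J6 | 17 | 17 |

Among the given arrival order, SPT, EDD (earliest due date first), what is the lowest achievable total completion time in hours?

124

FIFO (arrival order): J1 J2 J3 J4 J5 J6.
J1: 0→4
J2: 4→16
J3: 16→22
J4: 22→24
J5: 24→33
J6: 33→50
Sum = 4+16+22+24+33+50 = 149.
SPT (increasing processing time): J4 J1 J3 J5 J2 J6.
J4: 0→2
J1: 2→6
J3: 6→12
J5: 12→21
J2: 21→33
J6: 33→50
Sum = 2+6+12+21+33+50 = 124.
EDD (increasing due date): J5 J6 J1 J2 J4 J3.
J5: 0→9
J6: 9→26
J1: 26→30
J2: 30→42
J4: 42→44
J3: 44→50
Sum = 9+26+30+42+44+50 = 201.
FIFO 149, SPT 124, EDD 201 → minimum 124.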